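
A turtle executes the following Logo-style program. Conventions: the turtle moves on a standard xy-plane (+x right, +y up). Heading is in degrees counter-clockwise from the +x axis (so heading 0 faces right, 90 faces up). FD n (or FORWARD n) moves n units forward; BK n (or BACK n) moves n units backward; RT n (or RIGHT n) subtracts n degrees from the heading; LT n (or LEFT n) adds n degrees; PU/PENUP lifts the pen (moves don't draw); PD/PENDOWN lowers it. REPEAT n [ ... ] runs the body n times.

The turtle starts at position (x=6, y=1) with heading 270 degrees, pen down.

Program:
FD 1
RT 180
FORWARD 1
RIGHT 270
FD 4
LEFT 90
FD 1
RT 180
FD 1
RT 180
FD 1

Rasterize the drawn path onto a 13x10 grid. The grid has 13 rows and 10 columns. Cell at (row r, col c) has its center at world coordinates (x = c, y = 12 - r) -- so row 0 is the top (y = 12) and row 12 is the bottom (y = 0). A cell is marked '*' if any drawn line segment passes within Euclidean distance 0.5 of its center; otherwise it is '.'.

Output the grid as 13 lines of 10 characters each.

Answer: ..........
..........
..........
..........
..........
..........
..........
..........
..........
..........
..........
..*****...
..*...*...

Derivation:
Segment 0: (6,1) -> (6,0)
Segment 1: (6,0) -> (6,1)
Segment 2: (6,1) -> (2,1)
Segment 3: (2,1) -> (2,-0)
Segment 4: (2,-0) -> (2,1)
Segment 5: (2,1) -> (2,-0)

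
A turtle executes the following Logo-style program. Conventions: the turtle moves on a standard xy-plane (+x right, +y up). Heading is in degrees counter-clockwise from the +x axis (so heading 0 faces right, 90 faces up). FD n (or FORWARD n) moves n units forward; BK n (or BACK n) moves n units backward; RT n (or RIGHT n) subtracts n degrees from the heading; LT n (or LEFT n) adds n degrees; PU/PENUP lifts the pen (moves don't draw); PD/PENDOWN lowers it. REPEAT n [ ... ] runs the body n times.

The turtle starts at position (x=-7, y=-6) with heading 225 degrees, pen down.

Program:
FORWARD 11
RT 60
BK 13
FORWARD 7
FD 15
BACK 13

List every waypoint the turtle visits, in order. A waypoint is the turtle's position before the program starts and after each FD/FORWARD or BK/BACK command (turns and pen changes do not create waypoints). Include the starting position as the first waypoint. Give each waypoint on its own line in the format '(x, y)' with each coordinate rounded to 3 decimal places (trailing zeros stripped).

Answer: (-7, -6)
(-14.778, -13.778)
(-2.221, -17.143)
(-8.983, -15.331)
(-23.472, -11.449)
(-10.914, -14.813)

Derivation:
Executing turtle program step by step:
Start: pos=(-7,-6), heading=225, pen down
FD 11: (-7,-6) -> (-14.778,-13.778) [heading=225, draw]
RT 60: heading 225 -> 165
BK 13: (-14.778,-13.778) -> (-2.221,-17.143) [heading=165, draw]
FD 7: (-2.221,-17.143) -> (-8.983,-15.331) [heading=165, draw]
FD 15: (-8.983,-15.331) -> (-23.472,-11.449) [heading=165, draw]
BK 13: (-23.472,-11.449) -> (-10.914,-14.813) [heading=165, draw]
Final: pos=(-10.914,-14.813), heading=165, 5 segment(s) drawn
Waypoints (6 total):
(-7, -6)
(-14.778, -13.778)
(-2.221, -17.143)
(-8.983, -15.331)
(-23.472, -11.449)
(-10.914, -14.813)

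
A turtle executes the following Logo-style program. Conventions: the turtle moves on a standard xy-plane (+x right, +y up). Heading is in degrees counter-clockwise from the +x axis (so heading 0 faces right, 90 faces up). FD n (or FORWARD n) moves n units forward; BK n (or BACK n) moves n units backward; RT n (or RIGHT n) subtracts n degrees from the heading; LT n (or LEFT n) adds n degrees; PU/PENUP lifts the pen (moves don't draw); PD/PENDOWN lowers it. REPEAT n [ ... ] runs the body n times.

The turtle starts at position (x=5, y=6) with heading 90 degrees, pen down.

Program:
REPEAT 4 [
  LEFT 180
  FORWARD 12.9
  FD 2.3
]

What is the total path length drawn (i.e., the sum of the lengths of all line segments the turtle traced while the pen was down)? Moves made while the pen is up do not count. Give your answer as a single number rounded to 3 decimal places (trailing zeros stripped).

Executing turtle program step by step:
Start: pos=(5,6), heading=90, pen down
REPEAT 4 [
  -- iteration 1/4 --
  LT 180: heading 90 -> 270
  FD 12.9: (5,6) -> (5,-6.9) [heading=270, draw]
  FD 2.3: (5,-6.9) -> (5,-9.2) [heading=270, draw]
  -- iteration 2/4 --
  LT 180: heading 270 -> 90
  FD 12.9: (5,-9.2) -> (5,3.7) [heading=90, draw]
  FD 2.3: (5,3.7) -> (5,6) [heading=90, draw]
  -- iteration 3/4 --
  LT 180: heading 90 -> 270
  FD 12.9: (5,6) -> (5,-6.9) [heading=270, draw]
  FD 2.3: (5,-6.9) -> (5,-9.2) [heading=270, draw]
  -- iteration 4/4 --
  LT 180: heading 270 -> 90
  FD 12.9: (5,-9.2) -> (5,3.7) [heading=90, draw]
  FD 2.3: (5,3.7) -> (5,6) [heading=90, draw]
]
Final: pos=(5,6), heading=90, 8 segment(s) drawn

Segment lengths:
  seg 1: (5,6) -> (5,-6.9), length = 12.9
  seg 2: (5,-6.9) -> (5,-9.2), length = 2.3
  seg 3: (5,-9.2) -> (5,3.7), length = 12.9
  seg 4: (5,3.7) -> (5,6), length = 2.3
  seg 5: (5,6) -> (5,-6.9), length = 12.9
  seg 6: (5,-6.9) -> (5,-9.2), length = 2.3
  seg 7: (5,-9.2) -> (5,3.7), length = 12.9
  seg 8: (5,3.7) -> (5,6), length = 2.3
Total = 60.8

Answer: 60.8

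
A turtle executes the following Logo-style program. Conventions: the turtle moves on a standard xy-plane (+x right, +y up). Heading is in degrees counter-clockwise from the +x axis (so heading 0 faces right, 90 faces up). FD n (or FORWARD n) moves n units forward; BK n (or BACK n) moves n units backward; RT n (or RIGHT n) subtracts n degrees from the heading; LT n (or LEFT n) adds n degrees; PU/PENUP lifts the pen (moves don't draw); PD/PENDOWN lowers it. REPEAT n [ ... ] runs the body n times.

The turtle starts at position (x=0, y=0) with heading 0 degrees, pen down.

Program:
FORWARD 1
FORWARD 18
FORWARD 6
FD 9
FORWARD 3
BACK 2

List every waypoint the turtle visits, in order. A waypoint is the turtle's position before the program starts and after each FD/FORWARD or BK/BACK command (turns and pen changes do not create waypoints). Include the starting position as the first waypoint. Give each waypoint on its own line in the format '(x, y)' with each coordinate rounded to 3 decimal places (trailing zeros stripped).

Executing turtle program step by step:
Start: pos=(0,0), heading=0, pen down
FD 1: (0,0) -> (1,0) [heading=0, draw]
FD 18: (1,0) -> (19,0) [heading=0, draw]
FD 6: (19,0) -> (25,0) [heading=0, draw]
FD 9: (25,0) -> (34,0) [heading=0, draw]
FD 3: (34,0) -> (37,0) [heading=0, draw]
BK 2: (37,0) -> (35,0) [heading=0, draw]
Final: pos=(35,0), heading=0, 6 segment(s) drawn
Waypoints (7 total):
(0, 0)
(1, 0)
(19, 0)
(25, 0)
(34, 0)
(37, 0)
(35, 0)

Answer: (0, 0)
(1, 0)
(19, 0)
(25, 0)
(34, 0)
(37, 0)
(35, 0)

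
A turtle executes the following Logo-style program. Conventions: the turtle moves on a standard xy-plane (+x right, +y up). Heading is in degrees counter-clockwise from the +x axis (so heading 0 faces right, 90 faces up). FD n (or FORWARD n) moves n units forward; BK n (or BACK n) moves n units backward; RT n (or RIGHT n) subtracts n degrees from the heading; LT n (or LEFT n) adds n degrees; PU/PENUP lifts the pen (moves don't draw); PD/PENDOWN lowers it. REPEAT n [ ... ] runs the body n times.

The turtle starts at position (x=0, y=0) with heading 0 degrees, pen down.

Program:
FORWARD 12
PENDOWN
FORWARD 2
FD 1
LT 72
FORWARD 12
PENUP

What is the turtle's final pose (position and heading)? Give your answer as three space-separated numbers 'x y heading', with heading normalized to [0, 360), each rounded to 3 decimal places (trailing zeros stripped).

Answer: 18.708 11.413 72

Derivation:
Executing turtle program step by step:
Start: pos=(0,0), heading=0, pen down
FD 12: (0,0) -> (12,0) [heading=0, draw]
PD: pen down
FD 2: (12,0) -> (14,0) [heading=0, draw]
FD 1: (14,0) -> (15,0) [heading=0, draw]
LT 72: heading 0 -> 72
FD 12: (15,0) -> (18.708,11.413) [heading=72, draw]
PU: pen up
Final: pos=(18.708,11.413), heading=72, 4 segment(s) drawn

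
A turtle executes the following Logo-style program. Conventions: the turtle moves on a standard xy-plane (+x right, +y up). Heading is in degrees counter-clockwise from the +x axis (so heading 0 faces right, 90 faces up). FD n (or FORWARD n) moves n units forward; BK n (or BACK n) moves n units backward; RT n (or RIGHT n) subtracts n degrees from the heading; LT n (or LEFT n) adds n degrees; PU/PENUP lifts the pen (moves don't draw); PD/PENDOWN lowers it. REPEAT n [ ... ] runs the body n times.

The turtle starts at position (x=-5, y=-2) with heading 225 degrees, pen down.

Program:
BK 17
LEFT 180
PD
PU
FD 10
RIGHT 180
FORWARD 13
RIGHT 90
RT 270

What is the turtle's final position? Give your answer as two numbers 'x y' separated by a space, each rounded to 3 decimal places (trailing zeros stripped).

Answer: 4.899 7.899

Derivation:
Executing turtle program step by step:
Start: pos=(-5,-2), heading=225, pen down
BK 17: (-5,-2) -> (7.021,10.021) [heading=225, draw]
LT 180: heading 225 -> 45
PD: pen down
PU: pen up
FD 10: (7.021,10.021) -> (14.092,17.092) [heading=45, move]
RT 180: heading 45 -> 225
FD 13: (14.092,17.092) -> (4.899,7.899) [heading=225, move]
RT 90: heading 225 -> 135
RT 270: heading 135 -> 225
Final: pos=(4.899,7.899), heading=225, 1 segment(s) drawn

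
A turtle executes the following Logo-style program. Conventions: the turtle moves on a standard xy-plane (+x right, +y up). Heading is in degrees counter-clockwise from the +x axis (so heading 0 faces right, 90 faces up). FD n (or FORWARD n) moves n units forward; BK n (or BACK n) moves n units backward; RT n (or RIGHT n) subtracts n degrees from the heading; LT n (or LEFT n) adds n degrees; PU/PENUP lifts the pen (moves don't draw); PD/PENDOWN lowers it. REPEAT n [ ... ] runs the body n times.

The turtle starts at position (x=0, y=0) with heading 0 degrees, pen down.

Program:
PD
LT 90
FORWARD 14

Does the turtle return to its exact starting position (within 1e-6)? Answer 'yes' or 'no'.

Answer: no

Derivation:
Executing turtle program step by step:
Start: pos=(0,0), heading=0, pen down
PD: pen down
LT 90: heading 0 -> 90
FD 14: (0,0) -> (0,14) [heading=90, draw]
Final: pos=(0,14), heading=90, 1 segment(s) drawn

Start position: (0, 0)
Final position: (0, 14)
Distance = 14; >= 1e-6 -> NOT closed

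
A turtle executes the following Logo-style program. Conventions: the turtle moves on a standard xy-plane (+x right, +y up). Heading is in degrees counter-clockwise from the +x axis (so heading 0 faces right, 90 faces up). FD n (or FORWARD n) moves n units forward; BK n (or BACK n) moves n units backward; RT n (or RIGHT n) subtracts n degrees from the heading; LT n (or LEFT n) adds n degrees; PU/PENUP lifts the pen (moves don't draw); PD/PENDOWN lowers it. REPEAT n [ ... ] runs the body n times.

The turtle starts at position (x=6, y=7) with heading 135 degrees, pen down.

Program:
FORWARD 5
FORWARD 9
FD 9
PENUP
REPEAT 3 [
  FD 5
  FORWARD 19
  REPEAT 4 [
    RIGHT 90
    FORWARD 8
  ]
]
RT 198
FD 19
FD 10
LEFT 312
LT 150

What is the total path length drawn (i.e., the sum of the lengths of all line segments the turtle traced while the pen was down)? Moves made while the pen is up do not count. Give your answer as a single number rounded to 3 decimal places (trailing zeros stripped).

Answer: 23

Derivation:
Executing turtle program step by step:
Start: pos=(6,7), heading=135, pen down
FD 5: (6,7) -> (2.464,10.536) [heading=135, draw]
FD 9: (2.464,10.536) -> (-3.899,16.899) [heading=135, draw]
FD 9: (-3.899,16.899) -> (-10.263,23.263) [heading=135, draw]
PU: pen up
REPEAT 3 [
  -- iteration 1/3 --
  FD 5: (-10.263,23.263) -> (-13.799,26.799) [heading=135, move]
  FD 19: (-13.799,26.799) -> (-27.234,40.234) [heading=135, move]
  REPEAT 4 [
    -- iteration 1/4 --
    RT 90: heading 135 -> 45
    FD 8: (-27.234,40.234) -> (-21.577,45.891) [heading=45, move]
    -- iteration 2/4 --
    RT 90: heading 45 -> 315
    FD 8: (-21.577,45.891) -> (-15.92,40.234) [heading=315, move]
    -- iteration 3/4 --
    RT 90: heading 315 -> 225
    FD 8: (-15.92,40.234) -> (-21.577,34.577) [heading=225, move]
    -- iteration 4/4 --
    RT 90: heading 225 -> 135
    FD 8: (-21.577,34.577) -> (-27.234,40.234) [heading=135, move]
  ]
  -- iteration 2/3 --
  FD 5: (-27.234,40.234) -> (-30.77,43.77) [heading=135, move]
  FD 19: (-30.77,43.77) -> (-44.205,57.205) [heading=135, move]
  REPEAT 4 [
    -- iteration 1/4 --
    RT 90: heading 135 -> 45
    FD 8: (-44.205,57.205) -> (-38.548,62.861) [heading=45, move]
    -- iteration 2/4 --
    RT 90: heading 45 -> 315
    FD 8: (-38.548,62.861) -> (-32.891,57.205) [heading=315, move]
    -- iteration 3/4 --
    RT 90: heading 315 -> 225
    FD 8: (-32.891,57.205) -> (-38.548,51.548) [heading=225, move]
    -- iteration 4/4 --
    RT 90: heading 225 -> 135
    FD 8: (-38.548,51.548) -> (-44.205,57.205) [heading=135, move]
  ]
  -- iteration 3/3 --
  FD 5: (-44.205,57.205) -> (-47.74,60.74) [heading=135, move]
  FD 19: (-47.74,60.74) -> (-61.175,74.175) [heading=135, move]
  REPEAT 4 [
    -- iteration 1/4 --
    RT 90: heading 135 -> 45
    FD 8: (-61.175,74.175) -> (-55.518,79.832) [heading=45, move]
    -- iteration 2/4 --
    RT 90: heading 45 -> 315
    FD 8: (-55.518,79.832) -> (-49.861,74.175) [heading=315, move]
    -- iteration 3/4 --
    RT 90: heading 315 -> 225
    FD 8: (-49.861,74.175) -> (-55.518,68.518) [heading=225, move]
    -- iteration 4/4 --
    RT 90: heading 225 -> 135
    FD 8: (-55.518,68.518) -> (-61.175,74.175) [heading=135, move]
  ]
]
RT 198: heading 135 -> 297
FD 19: (-61.175,74.175) -> (-52.549,57.246) [heading=297, move]
FD 10: (-52.549,57.246) -> (-48.009,48.336) [heading=297, move]
LT 312: heading 297 -> 249
LT 150: heading 249 -> 39
Final: pos=(-48.009,48.336), heading=39, 3 segment(s) drawn

Segment lengths:
  seg 1: (6,7) -> (2.464,10.536), length = 5
  seg 2: (2.464,10.536) -> (-3.899,16.899), length = 9
  seg 3: (-3.899,16.899) -> (-10.263,23.263), length = 9
Total = 23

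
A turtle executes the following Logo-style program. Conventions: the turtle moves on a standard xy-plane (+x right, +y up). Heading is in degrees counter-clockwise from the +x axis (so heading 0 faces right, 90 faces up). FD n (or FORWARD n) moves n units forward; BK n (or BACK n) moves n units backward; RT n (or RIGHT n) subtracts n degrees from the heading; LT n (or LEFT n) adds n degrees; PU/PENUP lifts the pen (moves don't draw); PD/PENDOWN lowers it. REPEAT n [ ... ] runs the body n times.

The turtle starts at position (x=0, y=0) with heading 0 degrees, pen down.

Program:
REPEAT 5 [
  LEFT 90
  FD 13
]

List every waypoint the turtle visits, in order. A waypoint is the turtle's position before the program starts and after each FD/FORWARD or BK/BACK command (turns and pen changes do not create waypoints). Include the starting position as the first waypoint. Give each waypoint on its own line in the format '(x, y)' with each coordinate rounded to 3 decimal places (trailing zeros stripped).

Executing turtle program step by step:
Start: pos=(0,0), heading=0, pen down
REPEAT 5 [
  -- iteration 1/5 --
  LT 90: heading 0 -> 90
  FD 13: (0,0) -> (0,13) [heading=90, draw]
  -- iteration 2/5 --
  LT 90: heading 90 -> 180
  FD 13: (0,13) -> (-13,13) [heading=180, draw]
  -- iteration 3/5 --
  LT 90: heading 180 -> 270
  FD 13: (-13,13) -> (-13,0) [heading=270, draw]
  -- iteration 4/5 --
  LT 90: heading 270 -> 0
  FD 13: (-13,0) -> (0,0) [heading=0, draw]
  -- iteration 5/5 --
  LT 90: heading 0 -> 90
  FD 13: (0,0) -> (0,13) [heading=90, draw]
]
Final: pos=(0,13), heading=90, 5 segment(s) drawn
Waypoints (6 total):
(0, 0)
(0, 13)
(-13, 13)
(-13, 0)
(0, 0)
(0, 13)

Answer: (0, 0)
(0, 13)
(-13, 13)
(-13, 0)
(0, 0)
(0, 13)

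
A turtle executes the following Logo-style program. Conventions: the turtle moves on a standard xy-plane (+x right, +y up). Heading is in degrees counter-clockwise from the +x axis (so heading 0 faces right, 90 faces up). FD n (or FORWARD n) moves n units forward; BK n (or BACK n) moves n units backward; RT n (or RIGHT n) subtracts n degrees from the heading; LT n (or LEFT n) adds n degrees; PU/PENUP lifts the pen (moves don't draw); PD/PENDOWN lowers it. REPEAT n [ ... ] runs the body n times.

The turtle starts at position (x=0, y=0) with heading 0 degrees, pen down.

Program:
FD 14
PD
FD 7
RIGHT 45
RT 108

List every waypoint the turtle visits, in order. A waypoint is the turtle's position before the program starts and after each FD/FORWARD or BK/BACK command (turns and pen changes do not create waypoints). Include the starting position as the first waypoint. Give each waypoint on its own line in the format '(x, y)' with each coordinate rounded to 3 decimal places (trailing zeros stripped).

Answer: (0, 0)
(14, 0)
(21, 0)

Derivation:
Executing turtle program step by step:
Start: pos=(0,0), heading=0, pen down
FD 14: (0,0) -> (14,0) [heading=0, draw]
PD: pen down
FD 7: (14,0) -> (21,0) [heading=0, draw]
RT 45: heading 0 -> 315
RT 108: heading 315 -> 207
Final: pos=(21,0), heading=207, 2 segment(s) drawn
Waypoints (3 total):
(0, 0)
(14, 0)
(21, 0)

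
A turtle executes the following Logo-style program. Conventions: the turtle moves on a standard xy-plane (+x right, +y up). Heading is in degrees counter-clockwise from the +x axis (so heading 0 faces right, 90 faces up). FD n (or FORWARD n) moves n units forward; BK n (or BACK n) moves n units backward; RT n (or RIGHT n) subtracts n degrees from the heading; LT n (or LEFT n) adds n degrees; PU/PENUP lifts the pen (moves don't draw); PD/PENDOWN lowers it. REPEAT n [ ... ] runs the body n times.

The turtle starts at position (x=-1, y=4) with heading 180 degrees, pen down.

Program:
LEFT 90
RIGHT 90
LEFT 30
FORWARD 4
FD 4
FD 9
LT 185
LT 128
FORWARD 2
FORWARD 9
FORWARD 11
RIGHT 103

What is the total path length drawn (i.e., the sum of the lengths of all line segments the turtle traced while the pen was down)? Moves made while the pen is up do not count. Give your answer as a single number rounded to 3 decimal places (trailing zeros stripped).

Answer: 39

Derivation:
Executing turtle program step by step:
Start: pos=(-1,4), heading=180, pen down
LT 90: heading 180 -> 270
RT 90: heading 270 -> 180
LT 30: heading 180 -> 210
FD 4: (-1,4) -> (-4.464,2) [heading=210, draw]
FD 4: (-4.464,2) -> (-7.928,0) [heading=210, draw]
FD 9: (-7.928,0) -> (-15.722,-4.5) [heading=210, draw]
LT 185: heading 210 -> 35
LT 128: heading 35 -> 163
FD 2: (-15.722,-4.5) -> (-17.635,-3.915) [heading=163, draw]
FD 9: (-17.635,-3.915) -> (-26.242,-1.284) [heading=163, draw]
FD 11: (-26.242,-1.284) -> (-36.761,1.932) [heading=163, draw]
RT 103: heading 163 -> 60
Final: pos=(-36.761,1.932), heading=60, 6 segment(s) drawn

Segment lengths:
  seg 1: (-1,4) -> (-4.464,2), length = 4
  seg 2: (-4.464,2) -> (-7.928,0), length = 4
  seg 3: (-7.928,0) -> (-15.722,-4.5), length = 9
  seg 4: (-15.722,-4.5) -> (-17.635,-3.915), length = 2
  seg 5: (-17.635,-3.915) -> (-26.242,-1.284), length = 9
  seg 6: (-26.242,-1.284) -> (-36.761,1.932), length = 11
Total = 39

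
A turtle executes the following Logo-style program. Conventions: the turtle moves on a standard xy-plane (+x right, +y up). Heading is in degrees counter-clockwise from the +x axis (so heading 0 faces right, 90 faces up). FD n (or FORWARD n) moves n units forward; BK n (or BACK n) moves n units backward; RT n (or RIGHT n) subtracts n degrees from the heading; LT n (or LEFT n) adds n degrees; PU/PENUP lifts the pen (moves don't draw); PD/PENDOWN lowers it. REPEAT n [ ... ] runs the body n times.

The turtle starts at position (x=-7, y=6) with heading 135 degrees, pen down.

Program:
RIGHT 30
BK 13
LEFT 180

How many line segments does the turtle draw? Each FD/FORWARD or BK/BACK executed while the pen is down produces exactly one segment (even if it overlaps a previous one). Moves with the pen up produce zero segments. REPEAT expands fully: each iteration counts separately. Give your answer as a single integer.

Executing turtle program step by step:
Start: pos=(-7,6), heading=135, pen down
RT 30: heading 135 -> 105
BK 13: (-7,6) -> (-3.635,-6.557) [heading=105, draw]
LT 180: heading 105 -> 285
Final: pos=(-3.635,-6.557), heading=285, 1 segment(s) drawn
Segments drawn: 1

Answer: 1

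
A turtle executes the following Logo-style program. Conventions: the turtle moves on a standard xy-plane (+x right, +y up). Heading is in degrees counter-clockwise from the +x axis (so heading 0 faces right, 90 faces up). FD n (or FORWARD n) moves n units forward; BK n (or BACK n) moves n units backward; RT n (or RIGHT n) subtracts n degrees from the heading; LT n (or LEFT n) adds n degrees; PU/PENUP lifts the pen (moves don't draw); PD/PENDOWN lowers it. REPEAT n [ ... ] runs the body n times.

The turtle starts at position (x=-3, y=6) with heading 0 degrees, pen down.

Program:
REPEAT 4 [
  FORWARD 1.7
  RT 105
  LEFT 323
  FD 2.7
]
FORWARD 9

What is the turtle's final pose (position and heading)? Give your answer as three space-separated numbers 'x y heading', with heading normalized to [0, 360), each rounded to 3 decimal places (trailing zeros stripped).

Answer: -12.244 9.034 152

Derivation:
Executing turtle program step by step:
Start: pos=(-3,6), heading=0, pen down
REPEAT 4 [
  -- iteration 1/4 --
  FD 1.7: (-3,6) -> (-1.3,6) [heading=0, draw]
  RT 105: heading 0 -> 255
  LT 323: heading 255 -> 218
  FD 2.7: (-1.3,6) -> (-3.428,4.338) [heading=218, draw]
  -- iteration 2/4 --
  FD 1.7: (-3.428,4.338) -> (-4.767,3.291) [heading=218, draw]
  RT 105: heading 218 -> 113
  LT 323: heading 113 -> 76
  FD 2.7: (-4.767,3.291) -> (-4.114,5.911) [heading=76, draw]
  -- iteration 3/4 --
  FD 1.7: (-4.114,5.911) -> (-3.703,7.56) [heading=76, draw]
  RT 105: heading 76 -> 331
  LT 323: heading 331 -> 294
  FD 2.7: (-3.703,7.56) -> (-2.605,5.094) [heading=294, draw]
  -- iteration 4/4 --
  FD 1.7: (-2.605,5.094) -> (-1.913,3.541) [heading=294, draw]
  RT 105: heading 294 -> 189
  LT 323: heading 189 -> 152
  FD 2.7: (-1.913,3.541) -> (-4.297,4.808) [heading=152, draw]
]
FD 9: (-4.297,4.808) -> (-12.244,9.034) [heading=152, draw]
Final: pos=(-12.244,9.034), heading=152, 9 segment(s) drawn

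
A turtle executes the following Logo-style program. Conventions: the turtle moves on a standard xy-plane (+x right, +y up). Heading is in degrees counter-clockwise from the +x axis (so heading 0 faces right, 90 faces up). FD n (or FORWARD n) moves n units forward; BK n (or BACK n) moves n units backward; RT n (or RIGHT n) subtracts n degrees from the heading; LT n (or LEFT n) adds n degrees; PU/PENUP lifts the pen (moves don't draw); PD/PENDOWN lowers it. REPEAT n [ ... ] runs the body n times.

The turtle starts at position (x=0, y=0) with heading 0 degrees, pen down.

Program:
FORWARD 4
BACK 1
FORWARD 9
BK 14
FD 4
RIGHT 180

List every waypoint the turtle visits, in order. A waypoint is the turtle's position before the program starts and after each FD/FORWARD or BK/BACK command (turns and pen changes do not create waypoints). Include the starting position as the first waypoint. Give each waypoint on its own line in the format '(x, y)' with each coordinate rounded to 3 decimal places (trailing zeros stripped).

Executing turtle program step by step:
Start: pos=(0,0), heading=0, pen down
FD 4: (0,0) -> (4,0) [heading=0, draw]
BK 1: (4,0) -> (3,0) [heading=0, draw]
FD 9: (3,0) -> (12,0) [heading=0, draw]
BK 14: (12,0) -> (-2,0) [heading=0, draw]
FD 4: (-2,0) -> (2,0) [heading=0, draw]
RT 180: heading 0 -> 180
Final: pos=(2,0), heading=180, 5 segment(s) drawn
Waypoints (6 total):
(0, 0)
(4, 0)
(3, 0)
(12, 0)
(-2, 0)
(2, 0)

Answer: (0, 0)
(4, 0)
(3, 0)
(12, 0)
(-2, 0)
(2, 0)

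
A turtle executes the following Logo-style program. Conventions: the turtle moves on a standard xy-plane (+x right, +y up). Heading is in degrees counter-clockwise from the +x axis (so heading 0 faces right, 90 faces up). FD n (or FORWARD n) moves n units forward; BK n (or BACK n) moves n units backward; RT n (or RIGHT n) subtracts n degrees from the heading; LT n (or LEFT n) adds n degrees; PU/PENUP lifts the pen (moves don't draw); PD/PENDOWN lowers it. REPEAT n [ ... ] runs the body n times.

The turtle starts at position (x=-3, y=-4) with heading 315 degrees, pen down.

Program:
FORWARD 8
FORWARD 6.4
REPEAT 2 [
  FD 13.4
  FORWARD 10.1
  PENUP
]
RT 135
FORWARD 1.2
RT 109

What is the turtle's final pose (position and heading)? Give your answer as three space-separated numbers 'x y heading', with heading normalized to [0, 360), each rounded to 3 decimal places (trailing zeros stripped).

Answer: 39.216 -47.416 71

Derivation:
Executing turtle program step by step:
Start: pos=(-3,-4), heading=315, pen down
FD 8: (-3,-4) -> (2.657,-9.657) [heading=315, draw]
FD 6.4: (2.657,-9.657) -> (7.182,-14.182) [heading=315, draw]
REPEAT 2 [
  -- iteration 1/2 --
  FD 13.4: (7.182,-14.182) -> (16.658,-23.658) [heading=315, draw]
  FD 10.1: (16.658,-23.658) -> (23.799,-30.799) [heading=315, draw]
  PU: pen up
  -- iteration 2/2 --
  FD 13.4: (23.799,-30.799) -> (33.275,-40.275) [heading=315, move]
  FD 10.1: (33.275,-40.275) -> (40.416,-47.416) [heading=315, move]
  PU: pen up
]
RT 135: heading 315 -> 180
FD 1.2: (40.416,-47.416) -> (39.216,-47.416) [heading=180, move]
RT 109: heading 180 -> 71
Final: pos=(39.216,-47.416), heading=71, 4 segment(s) drawn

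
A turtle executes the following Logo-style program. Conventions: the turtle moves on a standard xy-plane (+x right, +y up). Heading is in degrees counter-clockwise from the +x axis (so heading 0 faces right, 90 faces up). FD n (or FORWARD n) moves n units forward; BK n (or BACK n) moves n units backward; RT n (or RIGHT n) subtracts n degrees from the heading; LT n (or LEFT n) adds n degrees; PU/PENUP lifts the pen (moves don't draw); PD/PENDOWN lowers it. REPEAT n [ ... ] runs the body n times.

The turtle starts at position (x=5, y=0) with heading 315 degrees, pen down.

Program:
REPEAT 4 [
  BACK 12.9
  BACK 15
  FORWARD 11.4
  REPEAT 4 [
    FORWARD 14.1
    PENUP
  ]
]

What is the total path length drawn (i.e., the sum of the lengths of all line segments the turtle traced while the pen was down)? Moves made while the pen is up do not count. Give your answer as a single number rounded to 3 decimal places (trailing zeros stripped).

Answer: 53.4

Derivation:
Executing turtle program step by step:
Start: pos=(5,0), heading=315, pen down
REPEAT 4 [
  -- iteration 1/4 --
  BK 12.9: (5,0) -> (-4.122,9.122) [heading=315, draw]
  BK 15: (-4.122,9.122) -> (-14.728,19.728) [heading=315, draw]
  FD 11.4: (-14.728,19.728) -> (-6.667,11.667) [heading=315, draw]
  REPEAT 4 [
    -- iteration 1/4 --
    FD 14.1: (-6.667,11.667) -> (3.303,1.697) [heading=315, draw]
    PU: pen up
    -- iteration 2/4 --
    FD 14.1: (3.303,1.697) -> (13.273,-8.273) [heading=315, move]
    PU: pen up
    -- iteration 3/4 --
    FD 14.1: (13.273,-8.273) -> (23.243,-18.243) [heading=315, move]
    PU: pen up
    -- iteration 4/4 --
    FD 14.1: (23.243,-18.243) -> (33.214,-28.214) [heading=315, move]
    PU: pen up
  ]
  -- iteration 2/4 --
  BK 12.9: (33.214,-28.214) -> (24.092,-19.092) [heading=315, move]
  BK 15: (24.092,-19.092) -> (13.485,-8.485) [heading=315, move]
  FD 11.4: (13.485,-8.485) -> (21.546,-16.546) [heading=315, move]
  REPEAT 4 [
    -- iteration 1/4 --
    FD 14.1: (21.546,-16.546) -> (31.517,-26.517) [heading=315, move]
    PU: pen up
    -- iteration 2/4 --
    FD 14.1: (31.517,-26.517) -> (41.487,-36.487) [heading=315, move]
    PU: pen up
    -- iteration 3/4 --
    FD 14.1: (41.487,-36.487) -> (51.457,-46.457) [heading=315, move]
    PU: pen up
    -- iteration 4/4 --
    FD 14.1: (51.457,-46.457) -> (61.427,-56.427) [heading=315, move]
    PU: pen up
  ]
  -- iteration 3/4 --
  BK 12.9: (61.427,-56.427) -> (52.305,-47.305) [heading=315, move]
  BK 15: (52.305,-47.305) -> (41.699,-36.699) [heading=315, move]
  FD 11.4: (41.699,-36.699) -> (49.76,-44.76) [heading=315, move]
  REPEAT 4 [
    -- iteration 1/4 --
    FD 14.1: (49.76,-44.76) -> (59.73,-54.73) [heading=315, move]
    PU: pen up
    -- iteration 2/4 --
    FD 14.1: (59.73,-54.73) -> (69.7,-64.7) [heading=315, move]
    PU: pen up
    -- iteration 3/4 --
    FD 14.1: (69.7,-64.7) -> (79.67,-74.67) [heading=315, move]
    PU: pen up
    -- iteration 4/4 --
    FD 14.1: (79.67,-74.67) -> (89.641,-84.641) [heading=315, move]
    PU: pen up
  ]
  -- iteration 4/4 --
  BK 12.9: (89.641,-84.641) -> (80.519,-75.519) [heading=315, move]
  BK 15: (80.519,-75.519) -> (69.912,-64.912) [heading=315, move]
  FD 11.4: (69.912,-64.912) -> (77.973,-72.973) [heading=315, move]
  REPEAT 4 [
    -- iteration 1/4 --
    FD 14.1: (77.973,-72.973) -> (87.944,-82.944) [heading=315, move]
    PU: pen up
    -- iteration 2/4 --
    FD 14.1: (87.944,-82.944) -> (97.914,-92.914) [heading=315, move]
    PU: pen up
    -- iteration 3/4 --
    FD 14.1: (97.914,-92.914) -> (107.884,-102.884) [heading=315, move]
    PU: pen up
    -- iteration 4/4 --
    FD 14.1: (107.884,-102.884) -> (117.854,-112.854) [heading=315, move]
    PU: pen up
  ]
]
Final: pos=(117.854,-112.854), heading=315, 4 segment(s) drawn

Segment lengths:
  seg 1: (5,0) -> (-4.122,9.122), length = 12.9
  seg 2: (-4.122,9.122) -> (-14.728,19.728), length = 15
  seg 3: (-14.728,19.728) -> (-6.667,11.667), length = 11.4
  seg 4: (-6.667,11.667) -> (3.303,1.697), length = 14.1
Total = 53.4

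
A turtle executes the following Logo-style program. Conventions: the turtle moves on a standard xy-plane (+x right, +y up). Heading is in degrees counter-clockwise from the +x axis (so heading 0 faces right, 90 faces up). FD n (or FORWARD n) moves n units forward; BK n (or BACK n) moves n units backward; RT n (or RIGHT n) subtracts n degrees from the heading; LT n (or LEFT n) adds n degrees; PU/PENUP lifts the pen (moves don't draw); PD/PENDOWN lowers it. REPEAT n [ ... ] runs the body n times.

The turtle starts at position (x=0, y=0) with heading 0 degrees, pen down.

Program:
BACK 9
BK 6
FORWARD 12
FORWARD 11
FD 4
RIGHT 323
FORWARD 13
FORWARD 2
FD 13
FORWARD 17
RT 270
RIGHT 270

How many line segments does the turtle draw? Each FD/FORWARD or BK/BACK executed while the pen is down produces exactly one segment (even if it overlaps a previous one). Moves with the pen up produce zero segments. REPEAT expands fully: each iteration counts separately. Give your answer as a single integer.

Executing turtle program step by step:
Start: pos=(0,0), heading=0, pen down
BK 9: (0,0) -> (-9,0) [heading=0, draw]
BK 6: (-9,0) -> (-15,0) [heading=0, draw]
FD 12: (-15,0) -> (-3,0) [heading=0, draw]
FD 11: (-3,0) -> (8,0) [heading=0, draw]
FD 4: (8,0) -> (12,0) [heading=0, draw]
RT 323: heading 0 -> 37
FD 13: (12,0) -> (22.382,7.824) [heading=37, draw]
FD 2: (22.382,7.824) -> (23.98,9.027) [heading=37, draw]
FD 13: (23.98,9.027) -> (34.362,16.851) [heading=37, draw]
FD 17: (34.362,16.851) -> (47.939,27.082) [heading=37, draw]
RT 270: heading 37 -> 127
RT 270: heading 127 -> 217
Final: pos=(47.939,27.082), heading=217, 9 segment(s) drawn
Segments drawn: 9

Answer: 9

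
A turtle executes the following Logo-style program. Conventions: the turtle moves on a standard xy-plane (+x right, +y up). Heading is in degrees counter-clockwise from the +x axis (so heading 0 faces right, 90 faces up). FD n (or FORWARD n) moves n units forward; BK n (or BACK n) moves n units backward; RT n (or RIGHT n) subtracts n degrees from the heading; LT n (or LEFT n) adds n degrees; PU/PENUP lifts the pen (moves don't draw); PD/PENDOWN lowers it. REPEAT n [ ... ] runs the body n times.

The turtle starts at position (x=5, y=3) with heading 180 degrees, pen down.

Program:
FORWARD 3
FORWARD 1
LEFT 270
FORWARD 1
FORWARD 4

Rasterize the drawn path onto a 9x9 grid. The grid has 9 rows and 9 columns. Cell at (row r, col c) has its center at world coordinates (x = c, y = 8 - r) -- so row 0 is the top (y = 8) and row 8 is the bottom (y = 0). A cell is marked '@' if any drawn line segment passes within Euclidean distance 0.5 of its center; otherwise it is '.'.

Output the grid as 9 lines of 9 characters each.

Answer: .@.......
.@.......
.@.......
.@.......
.@.......
.@@@@@...
.........
.........
.........

Derivation:
Segment 0: (5,3) -> (2,3)
Segment 1: (2,3) -> (1,3)
Segment 2: (1,3) -> (1,4)
Segment 3: (1,4) -> (1,8)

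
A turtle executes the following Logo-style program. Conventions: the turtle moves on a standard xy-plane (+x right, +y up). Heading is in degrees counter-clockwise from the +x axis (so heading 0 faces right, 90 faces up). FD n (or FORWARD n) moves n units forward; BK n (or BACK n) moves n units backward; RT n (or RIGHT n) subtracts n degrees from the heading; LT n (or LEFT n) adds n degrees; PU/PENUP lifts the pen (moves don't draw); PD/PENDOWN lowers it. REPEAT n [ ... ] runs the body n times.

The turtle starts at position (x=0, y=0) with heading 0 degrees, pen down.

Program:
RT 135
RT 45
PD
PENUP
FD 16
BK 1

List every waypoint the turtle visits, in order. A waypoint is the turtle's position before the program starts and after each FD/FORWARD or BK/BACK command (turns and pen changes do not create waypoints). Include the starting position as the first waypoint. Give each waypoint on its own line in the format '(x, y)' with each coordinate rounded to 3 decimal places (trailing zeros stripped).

Answer: (0, 0)
(-16, 0)
(-15, 0)

Derivation:
Executing turtle program step by step:
Start: pos=(0,0), heading=0, pen down
RT 135: heading 0 -> 225
RT 45: heading 225 -> 180
PD: pen down
PU: pen up
FD 16: (0,0) -> (-16,0) [heading=180, move]
BK 1: (-16,0) -> (-15,0) [heading=180, move]
Final: pos=(-15,0), heading=180, 0 segment(s) drawn
Waypoints (3 total):
(0, 0)
(-16, 0)
(-15, 0)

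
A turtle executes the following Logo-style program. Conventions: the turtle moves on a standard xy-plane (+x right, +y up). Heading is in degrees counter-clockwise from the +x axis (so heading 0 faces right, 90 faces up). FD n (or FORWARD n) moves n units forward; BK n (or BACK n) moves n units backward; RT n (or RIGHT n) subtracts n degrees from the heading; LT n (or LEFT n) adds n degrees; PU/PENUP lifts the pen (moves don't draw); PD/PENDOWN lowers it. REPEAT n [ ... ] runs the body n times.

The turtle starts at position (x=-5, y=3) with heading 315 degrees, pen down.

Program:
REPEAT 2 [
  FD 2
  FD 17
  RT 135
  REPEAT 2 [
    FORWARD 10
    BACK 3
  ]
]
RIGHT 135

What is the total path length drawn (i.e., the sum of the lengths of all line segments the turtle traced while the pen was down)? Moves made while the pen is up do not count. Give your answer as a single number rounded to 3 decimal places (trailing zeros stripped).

Answer: 90

Derivation:
Executing turtle program step by step:
Start: pos=(-5,3), heading=315, pen down
REPEAT 2 [
  -- iteration 1/2 --
  FD 2: (-5,3) -> (-3.586,1.586) [heading=315, draw]
  FD 17: (-3.586,1.586) -> (8.435,-10.435) [heading=315, draw]
  RT 135: heading 315 -> 180
  REPEAT 2 [
    -- iteration 1/2 --
    FD 10: (8.435,-10.435) -> (-1.565,-10.435) [heading=180, draw]
    BK 3: (-1.565,-10.435) -> (1.435,-10.435) [heading=180, draw]
    -- iteration 2/2 --
    FD 10: (1.435,-10.435) -> (-8.565,-10.435) [heading=180, draw]
    BK 3: (-8.565,-10.435) -> (-5.565,-10.435) [heading=180, draw]
  ]
  -- iteration 2/2 --
  FD 2: (-5.565,-10.435) -> (-7.565,-10.435) [heading=180, draw]
  FD 17: (-7.565,-10.435) -> (-24.565,-10.435) [heading=180, draw]
  RT 135: heading 180 -> 45
  REPEAT 2 [
    -- iteration 1/2 --
    FD 10: (-24.565,-10.435) -> (-17.494,-3.364) [heading=45, draw]
    BK 3: (-17.494,-3.364) -> (-19.615,-5.485) [heading=45, draw]
    -- iteration 2/2 --
    FD 10: (-19.615,-5.485) -> (-12.544,1.586) [heading=45, draw]
    BK 3: (-12.544,1.586) -> (-14.665,-0.536) [heading=45, draw]
  ]
]
RT 135: heading 45 -> 270
Final: pos=(-14.665,-0.536), heading=270, 12 segment(s) drawn

Segment lengths:
  seg 1: (-5,3) -> (-3.586,1.586), length = 2
  seg 2: (-3.586,1.586) -> (8.435,-10.435), length = 17
  seg 3: (8.435,-10.435) -> (-1.565,-10.435), length = 10
  seg 4: (-1.565,-10.435) -> (1.435,-10.435), length = 3
  seg 5: (1.435,-10.435) -> (-8.565,-10.435), length = 10
  seg 6: (-8.565,-10.435) -> (-5.565,-10.435), length = 3
  seg 7: (-5.565,-10.435) -> (-7.565,-10.435), length = 2
  seg 8: (-7.565,-10.435) -> (-24.565,-10.435), length = 17
  seg 9: (-24.565,-10.435) -> (-17.494,-3.364), length = 10
  seg 10: (-17.494,-3.364) -> (-19.615,-5.485), length = 3
  seg 11: (-19.615,-5.485) -> (-12.544,1.586), length = 10
  seg 12: (-12.544,1.586) -> (-14.665,-0.536), length = 3
Total = 90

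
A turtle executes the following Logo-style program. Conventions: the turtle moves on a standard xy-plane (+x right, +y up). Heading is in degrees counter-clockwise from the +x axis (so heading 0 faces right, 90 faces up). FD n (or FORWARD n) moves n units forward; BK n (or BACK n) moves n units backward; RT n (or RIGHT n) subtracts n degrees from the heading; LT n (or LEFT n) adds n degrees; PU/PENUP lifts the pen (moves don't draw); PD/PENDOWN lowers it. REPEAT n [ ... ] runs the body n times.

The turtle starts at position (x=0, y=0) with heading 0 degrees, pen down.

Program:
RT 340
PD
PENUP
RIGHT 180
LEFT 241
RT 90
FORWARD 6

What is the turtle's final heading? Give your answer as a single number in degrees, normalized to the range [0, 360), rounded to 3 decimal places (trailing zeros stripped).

Executing turtle program step by step:
Start: pos=(0,0), heading=0, pen down
RT 340: heading 0 -> 20
PD: pen down
PU: pen up
RT 180: heading 20 -> 200
LT 241: heading 200 -> 81
RT 90: heading 81 -> 351
FD 6: (0,0) -> (5.926,-0.939) [heading=351, move]
Final: pos=(5.926,-0.939), heading=351, 0 segment(s) drawn

Answer: 351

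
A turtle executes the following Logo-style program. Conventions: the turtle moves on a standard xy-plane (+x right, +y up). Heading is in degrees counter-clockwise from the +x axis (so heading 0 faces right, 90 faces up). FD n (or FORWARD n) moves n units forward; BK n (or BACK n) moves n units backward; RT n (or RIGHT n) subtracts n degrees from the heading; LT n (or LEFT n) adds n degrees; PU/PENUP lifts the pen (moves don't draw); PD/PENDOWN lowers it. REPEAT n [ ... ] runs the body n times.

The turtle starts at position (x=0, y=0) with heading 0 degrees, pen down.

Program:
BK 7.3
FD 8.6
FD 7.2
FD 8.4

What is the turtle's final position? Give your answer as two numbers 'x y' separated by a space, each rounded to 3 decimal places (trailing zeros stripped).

Executing turtle program step by step:
Start: pos=(0,0), heading=0, pen down
BK 7.3: (0,0) -> (-7.3,0) [heading=0, draw]
FD 8.6: (-7.3,0) -> (1.3,0) [heading=0, draw]
FD 7.2: (1.3,0) -> (8.5,0) [heading=0, draw]
FD 8.4: (8.5,0) -> (16.9,0) [heading=0, draw]
Final: pos=(16.9,0), heading=0, 4 segment(s) drawn

Answer: 16.9 0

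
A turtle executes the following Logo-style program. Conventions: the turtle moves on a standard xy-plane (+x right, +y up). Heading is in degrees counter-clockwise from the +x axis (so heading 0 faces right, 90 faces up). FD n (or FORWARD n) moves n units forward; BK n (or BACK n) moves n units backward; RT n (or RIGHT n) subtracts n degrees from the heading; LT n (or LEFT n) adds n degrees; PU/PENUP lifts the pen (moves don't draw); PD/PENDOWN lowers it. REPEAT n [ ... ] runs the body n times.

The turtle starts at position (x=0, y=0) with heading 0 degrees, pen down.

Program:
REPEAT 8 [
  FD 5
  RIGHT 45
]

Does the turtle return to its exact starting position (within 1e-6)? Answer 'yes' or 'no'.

Executing turtle program step by step:
Start: pos=(0,0), heading=0, pen down
REPEAT 8 [
  -- iteration 1/8 --
  FD 5: (0,0) -> (5,0) [heading=0, draw]
  RT 45: heading 0 -> 315
  -- iteration 2/8 --
  FD 5: (5,0) -> (8.536,-3.536) [heading=315, draw]
  RT 45: heading 315 -> 270
  -- iteration 3/8 --
  FD 5: (8.536,-3.536) -> (8.536,-8.536) [heading=270, draw]
  RT 45: heading 270 -> 225
  -- iteration 4/8 --
  FD 5: (8.536,-8.536) -> (5,-12.071) [heading=225, draw]
  RT 45: heading 225 -> 180
  -- iteration 5/8 --
  FD 5: (5,-12.071) -> (0,-12.071) [heading=180, draw]
  RT 45: heading 180 -> 135
  -- iteration 6/8 --
  FD 5: (0,-12.071) -> (-3.536,-8.536) [heading=135, draw]
  RT 45: heading 135 -> 90
  -- iteration 7/8 --
  FD 5: (-3.536,-8.536) -> (-3.536,-3.536) [heading=90, draw]
  RT 45: heading 90 -> 45
  -- iteration 8/8 --
  FD 5: (-3.536,-3.536) -> (0,0) [heading=45, draw]
  RT 45: heading 45 -> 0
]
Final: pos=(0,0), heading=0, 8 segment(s) drawn

Start position: (0, 0)
Final position: (0, 0)
Distance = 0; < 1e-6 -> CLOSED

Answer: yes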